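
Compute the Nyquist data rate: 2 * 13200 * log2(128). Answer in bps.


Rate = 2 * B * log2(M) = 2 * 13200 * 7.0 = 184800.0

184800.0 bps


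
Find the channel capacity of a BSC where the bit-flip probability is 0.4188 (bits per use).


H(p) = -p*log2(p) - (1-p)*log2(1-p) = -0.4188*log2(0.4188) - 0.5812*log2(0.5812) = 0.525873 + 0.455018 = 0.9809. C = 1 - H(p) = 1 - 0.9809 = 0.0191

0.0191 bits


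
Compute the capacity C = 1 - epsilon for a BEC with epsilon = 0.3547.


C = 1 - epsilon = 1 - 0.3547 = 0.6453

0.6453 bits


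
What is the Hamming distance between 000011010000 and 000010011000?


Count differing positions: . . . . . ^ . . ^ . . . = 2 differences

2


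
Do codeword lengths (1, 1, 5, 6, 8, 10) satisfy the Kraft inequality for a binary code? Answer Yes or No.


Kraft sum = sum(2^(-l_i)) = 1.0518, need <= 1. Result: violated (a binary prefix-free code with these lengths cannot exist)

No


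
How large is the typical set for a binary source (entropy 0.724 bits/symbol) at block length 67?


log2|A_typical| = nH = 67 * 0.724 = 48.508, so |A_typical| ~ 2^48.508 = 4.003e+14

4.003e+14


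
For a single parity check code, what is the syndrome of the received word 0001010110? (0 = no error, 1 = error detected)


Syndrome = XOR of all bits = 0 XOR 0 XOR 0 XOR 1 XOR 0 XOR 1 XOR 0 XOR 1 XOR 1 XOR 0 = 0

0


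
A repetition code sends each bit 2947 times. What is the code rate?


Rate = k/n = 1/2947

1/2947


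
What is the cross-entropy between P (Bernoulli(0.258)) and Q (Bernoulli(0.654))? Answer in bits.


H(P,Q) = -p*log2(q) - (1-p)*log2(1-q). -0.258*log2(0.654) = 0.158060; -0.742*log2(0.346) = 1.136118. H(P,Q) = 0.158060 + 1.136118 = 1.2942

1.2942 bits


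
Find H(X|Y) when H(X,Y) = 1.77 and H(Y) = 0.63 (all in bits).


H(X|Y) = H(X,Y) - H(Y) = 1.77 - 0.63 = 1.14

1.14 bits


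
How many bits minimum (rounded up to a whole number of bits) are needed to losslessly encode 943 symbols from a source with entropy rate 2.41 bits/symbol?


Minimum bits >= n * H = 943 * 2.41 = 2272.63, rounded up to a whole number of bits = 2273

2273 bits


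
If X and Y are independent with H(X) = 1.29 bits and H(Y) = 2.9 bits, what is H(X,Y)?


For independent variables, H(X,Y) = H(X) + H(Y) = 1.29 + 2.9 = 4.19

4.19 bits


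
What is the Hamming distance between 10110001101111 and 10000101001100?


Count differing positions: . . ^ ^ . ^ . . ^ . . . ^ ^ = 6 differences

6


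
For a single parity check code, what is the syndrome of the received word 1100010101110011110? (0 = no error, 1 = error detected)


Syndrome = XOR of all bits = 1 XOR 1 XOR 0 XOR 0 XOR 0 XOR 1 XOR 0 XOR 1 XOR 0 XOR 1 XOR 1 XOR 1 XOR 0 XOR 0 XOR 1 XOR 1 XOR 1 XOR 1 XOR 0 = 1

1


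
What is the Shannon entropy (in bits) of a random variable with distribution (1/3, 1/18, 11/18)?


H = -sum(p_i * log2(p_i)). Terms: -(1/3)*log2(1/3) = 0.528321; -(1/18)*log2(1/18) = 0.231663; -(11/18)*log2(11/18) = 0.434190. H = 0.528321 + 0.231663 + 0.434190 = 1.1942

1.1942 bits


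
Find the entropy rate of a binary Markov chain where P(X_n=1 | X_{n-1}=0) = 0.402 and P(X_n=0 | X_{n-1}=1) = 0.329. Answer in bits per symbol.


Stationary distribution: pi_0 = p10/(p01+p10) = 0.4501, pi_1 = 0.5499. Entropy rate H' = pi_0*H(p01) + pi_1*H(p10) = 0.4501*0.9721 + 0.5499*0.9139 = 0.9401

0.9401 bits/symbol


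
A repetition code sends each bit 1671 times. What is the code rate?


Rate = k/n = 1/1671

1/1671


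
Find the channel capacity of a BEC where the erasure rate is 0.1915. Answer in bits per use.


C = 1 - epsilon = 1 - 0.1915 = 0.8085

0.8085 bits


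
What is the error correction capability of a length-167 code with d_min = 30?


Correction capability = floor((d-1)/2) = floor((30-1)/2) = 14

14 errors


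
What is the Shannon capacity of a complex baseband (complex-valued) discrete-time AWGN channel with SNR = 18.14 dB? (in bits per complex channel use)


SNR_linear = 10^(18.14/10) = 65.1628; C = log2(1 + SNR_linear) = log2(1 + 65.1628) = 6.0479

6.0479 bits/channel use


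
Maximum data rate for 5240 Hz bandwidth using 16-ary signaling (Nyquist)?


Rate = 2 * B * log2(M) = 2 * 5240 * 4.0 = 41920.0

41920.0 bps


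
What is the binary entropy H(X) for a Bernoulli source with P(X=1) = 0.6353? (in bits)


H = -p*log2(p) - (1-p)*log2(1-p). -0.6353*log2(0.6353) = 0.415798; -0.3647*log2(0.3647) = 0.530718. H = 0.415798 + 0.530718 = 0.9465

0.9465 bits


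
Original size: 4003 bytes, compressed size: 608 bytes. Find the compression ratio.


Ratio = original / compressed = 4003 / 608 = 6.5839

6.5839


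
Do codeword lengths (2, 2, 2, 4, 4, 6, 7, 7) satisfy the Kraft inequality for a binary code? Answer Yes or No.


Kraft sum = sum(2^(-l_i)) = 0.9062, need <= 1. Result: satisfied (a binary prefix-free code with these lengths exists)

Yes


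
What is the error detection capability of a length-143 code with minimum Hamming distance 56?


Detection capability = d_min - 1 = 56 - 1 = 55

55 errors


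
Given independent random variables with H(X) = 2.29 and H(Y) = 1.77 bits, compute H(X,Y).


For independent variables, H(X,Y) = H(X) + H(Y) = 2.29 + 1.77 = 4.06

4.06 bits


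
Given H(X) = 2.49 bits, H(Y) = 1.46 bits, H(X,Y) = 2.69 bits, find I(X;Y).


I(X;Y) = H(X) + H(Y) - H(X,Y) = 2.49 + 1.46 - 2.69 = 1.26

1.26 bits


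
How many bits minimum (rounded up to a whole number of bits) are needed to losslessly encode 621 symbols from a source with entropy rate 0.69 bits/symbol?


Minimum bits >= n * H = 621 * 0.69 = 428.49, rounded up to a whole number of bits = 429

429 bits


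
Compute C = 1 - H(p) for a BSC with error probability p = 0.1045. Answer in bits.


H(p) = -p*log2(p) - (1-p)*log2(1-p) = -0.1045*log2(0.1045) - 0.8955*log2(0.8955) = 0.340505 + 0.142595 = 0.4831. C = 1 - H(p) = 1 - 0.4831 = 0.5169

0.5169 bits


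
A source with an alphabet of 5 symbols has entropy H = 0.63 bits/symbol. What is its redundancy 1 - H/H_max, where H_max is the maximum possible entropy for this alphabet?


H_max = log2(K) = log2(5) = 2.3219 bits/symbol. Redundancy = 1 - H/H_max = 1 - 0.63/2.3219 = 1 - 0.2713 = 0.7287

0.7287


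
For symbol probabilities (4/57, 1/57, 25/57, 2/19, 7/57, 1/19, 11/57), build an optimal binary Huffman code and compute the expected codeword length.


Huffman construction (repeatedly merge the two least-probable nodes; each merge adds 1 bit to every symbol beneath it): 1/57 + 1/19 = 4/57; 4/57 + 4/57 = 8/57; 2/19 + 7/57 = 13/57; 8/57 + 11/57 = 1/3; 13/57 + 1/3 = 32/57; 25/57 + 32/57 = 1. Resulting codeword lengths (in the order the probabilities were given): (4, 5, 1, 3, 3, 5, 3). L_avg = sum(p_i * l_i) = 4/57*4 + 1/57*5 + 25/57*1 + 2/19*3 + 7/57*3 + 1/19*5 + 11/57*3 = 7/3 = 2.3333

2.3333 bits


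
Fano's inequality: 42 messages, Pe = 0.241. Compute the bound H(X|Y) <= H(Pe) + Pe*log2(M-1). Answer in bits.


H(Pe) = -Pe*log2(Pe) - (1-Pe)*log2(1-Pe) = -0.241*log2(0.241) - 0.759*log2(0.759) = 0.494748 + 0.301952 = 0.7967. Pe*log2(M-1) = 0.241*log2(41) = 1.291170. Bound = H(Pe) + Pe*log2(M-1) = 0.494748 + 0.301952 + 1.291170 = 2.0879

2.0879 bits


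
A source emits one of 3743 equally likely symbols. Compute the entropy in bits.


H = log2(n) = log2(3743) = 11.87

11.87 bits


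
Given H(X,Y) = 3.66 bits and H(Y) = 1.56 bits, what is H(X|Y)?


H(X|Y) = H(X,Y) - H(Y) = 3.66 - 1.56 = 2.1

2.1 bits


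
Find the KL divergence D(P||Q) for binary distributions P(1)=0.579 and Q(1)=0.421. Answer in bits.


KL = p*log2(p/q) + (1-p)*log2((1-p)/(1-q)) = 0.579*log2(0.579/0.421) + 0.421*log2(0.421/0.579) = 0.0726

0.0726 bits


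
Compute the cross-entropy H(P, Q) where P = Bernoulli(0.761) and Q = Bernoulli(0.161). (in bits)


H(P,Q) = -p*log2(q) - (1-p)*log2(1-q). -0.761*log2(0.161) = 2.005134; -0.239*log2(0.839) = 0.060528. H(P,Q) = 2.005134 + 0.060528 = 2.0657

2.0657 bits


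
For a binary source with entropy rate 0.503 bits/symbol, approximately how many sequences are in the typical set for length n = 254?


log2|A_typical| = nH = 254 * 0.503 = 127.762, so |A_typical| ~ 2^127.762 = 2.885e+38

2.885e+38


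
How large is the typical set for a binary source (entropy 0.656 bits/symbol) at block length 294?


log2|A_typical| = nH = 294 * 0.656 = 192.864, so |A_typical| ~ 2^192.864 = 1.142e+58

1.142e+58


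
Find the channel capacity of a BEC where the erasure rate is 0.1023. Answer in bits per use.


C = 1 - epsilon = 1 - 0.1023 = 0.8977

0.8977 bits


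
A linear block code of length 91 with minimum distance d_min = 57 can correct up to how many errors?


Correction capability = floor((d-1)/2) = floor((57-1)/2) = 28

28 errors


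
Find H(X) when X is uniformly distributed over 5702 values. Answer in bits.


H = log2(n) = log2(5702) = 12.4773

12.4773 bits


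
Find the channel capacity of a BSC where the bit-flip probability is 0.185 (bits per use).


H(p) = -p*log2(p) - (1-p)*log2(1-p) = -0.185*log2(0.185) - 0.815*log2(0.815) = 0.450365 + 0.240529 = 0.6909. C = 1 - H(p) = 1 - 0.6909 = 0.3091

0.3091 bits


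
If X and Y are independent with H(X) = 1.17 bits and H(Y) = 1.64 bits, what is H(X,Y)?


For independent variables, H(X,Y) = H(X) + H(Y) = 1.17 + 1.64 = 2.81

2.81 bits


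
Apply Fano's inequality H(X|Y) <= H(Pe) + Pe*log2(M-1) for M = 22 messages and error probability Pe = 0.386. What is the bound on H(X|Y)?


H(Pe) = -Pe*log2(Pe) - (1-Pe)*log2(1-Pe) = -0.386*log2(0.386) - 0.614*log2(0.614) = 0.530104 + 0.432065 = 0.9622. Pe*log2(M-1) = 0.386*log2(21) = 1.695435. Bound = H(Pe) + Pe*log2(M-1) = 0.530104 + 0.432065 + 1.695435 = 2.6576

2.6576 bits


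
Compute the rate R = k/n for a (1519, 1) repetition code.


Rate = k/n = 1/1519

1/1519


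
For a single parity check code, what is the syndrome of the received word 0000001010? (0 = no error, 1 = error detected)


Syndrome = XOR of all bits = 0 XOR 0 XOR 0 XOR 0 XOR 0 XOR 0 XOR 1 XOR 0 XOR 1 XOR 0 = 0

0


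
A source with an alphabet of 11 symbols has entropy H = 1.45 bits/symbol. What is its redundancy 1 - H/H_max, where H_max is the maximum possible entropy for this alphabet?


H_max = log2(K) = log2(11) = 3.4594 bits/symbol. Redundancy = 1 - H/H_max = 1 - 1.45/3.4594 = 1 - 0.4191 = 0.5809

0.5809


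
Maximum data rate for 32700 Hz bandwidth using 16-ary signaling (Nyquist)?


Rate = 2 * B * log2(M) = 2 * 32700 * 4.0 = 261600.0

261600.0 bps


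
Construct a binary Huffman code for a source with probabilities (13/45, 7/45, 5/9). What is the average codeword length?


Huffman construction (repeatedly merge the two least-probable nodes; each merge adds 1 bit to every symbol beneath it): 7/45 + 13/45 = 4/9; 4/9 + 5/9 = 1. Resulting codeword lengths (in the order the probabilities were given): (2, 2, 1). L_avg = sum(p_i * l_i) = 13/45*2 + 7/45*2 + 5/9*1 = 13/9 = 1.4444

1.4444 bits


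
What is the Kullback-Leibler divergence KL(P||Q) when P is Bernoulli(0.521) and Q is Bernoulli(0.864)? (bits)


KL = p*log2(p/q) + (1-p)*log2((1-p)/(1-q)) = 0.521*log2(0.521/0.864) + 0.479*log2(0.479/0.136) = 0.4899

0.4899 bits


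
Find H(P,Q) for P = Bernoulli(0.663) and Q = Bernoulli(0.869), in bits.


H(P,Q) = -p*log2(q) - (1-p)*log2(1-q). -0.663*log2(0.869) = 0.134305; -0.337*log2(0.131) = 0.988206. H(P,Q) = 0.134305 + 0.988206 = 1.1225

1.1225 bits


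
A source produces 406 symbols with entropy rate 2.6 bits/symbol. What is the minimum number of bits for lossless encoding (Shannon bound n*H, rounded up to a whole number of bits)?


Minimum bits >= n * H = 406 * 2.6 = 1055.6, rounded up to a whole number of bits = 1056

1056 bits


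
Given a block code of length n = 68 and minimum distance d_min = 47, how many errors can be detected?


Detection capability = d_min - 1 = 47 - 1 = 46

46 errors


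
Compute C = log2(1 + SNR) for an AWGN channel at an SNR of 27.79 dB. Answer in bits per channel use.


SNR_linear = 10^(27.79/10) = 601.1737; C = log2(1 + SNR_linear) = log2(1 + 601.1737) = 9.234

9.234 bits/channel use


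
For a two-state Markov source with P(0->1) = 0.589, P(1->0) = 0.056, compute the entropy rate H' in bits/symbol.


Stationary distribution: pi_0 = p10/(p01+p10) = 0.0868, pi_1 = 0.9132. Entropy rate H' = pi_0*H(p01) + pi_1*H(p10) = 0.0868*0.977 + 0.9132*0.3114 = 0.3692

0.3692 bits/symbol


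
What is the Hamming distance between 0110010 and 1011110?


Count differing positions: ^ ^ . ^ ^ . . = 4 differences

4


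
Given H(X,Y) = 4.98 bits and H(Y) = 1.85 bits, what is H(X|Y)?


H(X|Y) = H(X,Y) - H(Y) = 4.98 - 1.85 = 3.13

3.13 bits


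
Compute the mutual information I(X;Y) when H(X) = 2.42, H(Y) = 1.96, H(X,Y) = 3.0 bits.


I(X;Y) = H(X) + H(Y) - H(X,Y) = 2.42 + 1.96 - 3.0 = 1.38

1.38 bits


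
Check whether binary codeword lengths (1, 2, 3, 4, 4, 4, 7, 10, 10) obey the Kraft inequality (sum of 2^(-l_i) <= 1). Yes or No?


Kraft sum = sum(2^(-l_i)) = 1.0723, need <= 1. Result: violated (a binary prefix-free code with these lengths cannot exist)

No


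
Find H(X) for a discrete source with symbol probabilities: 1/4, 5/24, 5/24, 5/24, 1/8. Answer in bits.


H = -sum(p_i * log2(p_i)). Terms: -(1/4)*log2(1/4) = 0.500000; -(5/24)*log2(5/24) = 0.471466; -(5/24)*log2(5/24) = 0.471466; -(5/24)*log2(5/24) = 0.471466; -(1/8)*log2(1/8) = 0.375000. H = 0.500000 + 0.471466 + 0.471466 + 0.471466 + 0.375000 = 2.2894

2.2894 bits


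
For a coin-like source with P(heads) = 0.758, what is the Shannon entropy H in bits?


H = -p*log2(p) - (1-p)*log2(1-p). -0.758*log2(0.758) = 0.302996; -0.242*log2(0.242) = 0.495355. H = 0.302996 + 0.495355 = 0.7984

0.7984 bits


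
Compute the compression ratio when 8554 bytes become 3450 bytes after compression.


Ratio = original / compressed = 8554 / 3450 = 2.4794

2.4794


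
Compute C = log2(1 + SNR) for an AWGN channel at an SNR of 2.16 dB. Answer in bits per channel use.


SNR_linear = 10^(2.16/10) = 1.6444; C = log2(1 + SNR_linear) = log2(1 + 1.6444) = 1.4029

1.4029 bits/channel use


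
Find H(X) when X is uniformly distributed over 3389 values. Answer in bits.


H = log2(n) = log2(3389) = 11.7266

11.7266 bits


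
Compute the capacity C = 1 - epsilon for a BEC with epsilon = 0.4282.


C = 1 - epsilon = 1 - 0.4282 = 0.5718

0.5718 bits


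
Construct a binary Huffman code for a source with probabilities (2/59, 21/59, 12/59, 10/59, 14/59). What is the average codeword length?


Huffman construction (repeatedly merge the two least-probable nodes; each merge adds 1 bit to every symbol beneath it): 2/59 + 10/59 = 12/59; 12/59 + 12/59 = 24/59; 14/59 + 21/59 = 35/59; 24/59 + 35/59 = 1. Resulting codeword lengths (in the order the probabilities were given): (3, 2, 2, 3, 2). L_avg = sum(p_i * l_i) = 2/59*3 + 21/59*2 + 12/59*2 + 10/59*3 + 14/59*2 = 130/59 = 2.2034

2.2034 bits


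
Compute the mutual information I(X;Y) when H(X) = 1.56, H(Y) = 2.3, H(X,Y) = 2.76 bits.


I(X;Y) = H(X) + H(Y) - H(X,Y) = 1.56 + 2.3 - 2.76 = 1.1

1.1 bits


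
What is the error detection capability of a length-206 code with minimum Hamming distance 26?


Detection capability = d_min - 1 = 26 - 1 = 25

25 errors


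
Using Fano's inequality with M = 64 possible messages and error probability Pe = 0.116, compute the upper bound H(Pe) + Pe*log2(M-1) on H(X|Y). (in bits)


H(Pe) = -Pe*log2(Pe) - (1-Pe)*log2(1-Pe) = -0.116*log2(0.116) - 0.884*log2(0.884) = 0.360505 + 0.157247 = 0.5178. Pe*log2(M-1) = 0.116*log2(63) = 0.693364. Bound = H(Pe) + Pe*log2(M-1) = 0.360505 + 0.157247 + 0.693364 = 1.2111

1.2111 bits


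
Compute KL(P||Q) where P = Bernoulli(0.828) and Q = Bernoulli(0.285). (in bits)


KL = p*log2(p/q) + (1-p)*log2((1-p)/(1-q)) = 0.828*log2(0.828/0.285) + 0.172*log2(0.172/0.715) = 0.9205

0.9205 bits


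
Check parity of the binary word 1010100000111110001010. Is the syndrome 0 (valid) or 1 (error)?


Syndrome = XOR of all bits = 1 XOR 0 XOR 1 XOR 0 XOR 1 XOR 0 XOR 0 XOR 0 XOR 0 XOR 0 XOR 1 XOR 1 XOR 1 XOR 1 XOR 1 XOR 0 XOR 0 XOR 0 XOR 1 XOR 0 XOR 1 XOR 0 = 0

0


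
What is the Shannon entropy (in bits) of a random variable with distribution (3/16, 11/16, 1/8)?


H = -sum(p_i * log2(p_i)). Terms: -(3/16)*log2(3/16) = 0.452820; -(11/16)*log2(11/16) = 0.371641; -(1/8)*log2(1/8) = 0.375000. H = 0.452820 + 0.371641 + 0.375000 = 1.1995

1.1995 bits


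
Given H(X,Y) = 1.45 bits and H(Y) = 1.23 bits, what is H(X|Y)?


H(X|Y) = H(X,Y) - H(Y) = 1.45 - 1.23 = 0.22

0.22 bits


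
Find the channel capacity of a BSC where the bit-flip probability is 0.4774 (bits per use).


H(p) = -p*log2(p) - (1-p)*log2(1-p) = -0.4774*log2(0.4774) - 0.5226*log2(0.5226) = 0.509257 + 0.489269 = 0.9985. C = 1 - H(p) = 1 - 0.9985 = 0.0015

0.0015 bits


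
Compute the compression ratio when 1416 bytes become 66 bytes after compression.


Ratio = original / compressed = 1416 / 66 = 21.4545

21.4545


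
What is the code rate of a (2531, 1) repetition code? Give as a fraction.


Rate = k/n = 1/2531

1/2531


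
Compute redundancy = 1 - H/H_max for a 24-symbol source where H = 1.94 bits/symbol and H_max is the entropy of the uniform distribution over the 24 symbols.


H_max = log2(K) = log2(24) = 4.585 bits/symbol. Redundancy = 1 - H/H_max = 1 - 1.94/4.585 = 1 - 0.4231 = 0.5769

0.5769


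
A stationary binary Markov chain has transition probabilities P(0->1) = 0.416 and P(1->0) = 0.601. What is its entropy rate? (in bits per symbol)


Stationary distribution: pi_0 = p10/(p01+p10) = 0.591, pi_1 = 0.409. Entropy rate H' = pi_0*H(p01) + pi_1*H(p10) = 0.591*0.9795 + 0.409*0.9704 = 0.9758

0.9758 bits/symbol


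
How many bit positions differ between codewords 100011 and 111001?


Count differing positions: . ^ ^ . ^ . = 3 differences

3


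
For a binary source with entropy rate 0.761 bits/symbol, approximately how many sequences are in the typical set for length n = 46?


log2|A_typical| = nH = 46 * 0.761 = 35.006, so |A_typical| ~ 2^35.006 = 3.450e+10

3.450e+10


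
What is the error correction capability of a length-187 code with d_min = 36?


Correction capability = floor((d-1)/2) = floor((36-1)/2) = 17

17 errors


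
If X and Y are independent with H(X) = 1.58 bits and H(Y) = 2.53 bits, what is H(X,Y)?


For independent variables, H(X,Y) = H(X) + H(Y) = 1.58 + 2.53 = 4.11

4.11 bits


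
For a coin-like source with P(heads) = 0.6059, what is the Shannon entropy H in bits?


H = -p*log2(p) - (1-p)*log2(1-p). -0.6059*log2(0.6059) = 0.437974; -0.3941*log2(0.3941) = 0.529421. H = 0.437974 + 0.529421 = 0.9674

0.9674 bits


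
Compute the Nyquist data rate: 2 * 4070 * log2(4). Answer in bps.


Rate = 2 * B * log2(M) = 2 * 4070 * 2.0 = 16280.0

16280.0 bps


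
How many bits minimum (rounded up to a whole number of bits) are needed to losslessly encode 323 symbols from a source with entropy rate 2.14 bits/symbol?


Minimum bits >= n * H = 323 * 2.14 = 691.22, rounded up to a whole number of bits = 692

692 bits


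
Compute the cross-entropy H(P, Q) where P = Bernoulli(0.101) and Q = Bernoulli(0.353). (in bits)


H(P,Q) = -p*log2(q) - (1-p)*log2(1-q). -0.101*log2(0.353) = 0.151728; -0.899*log2(0.647) = 0.564718. H(P,Q) = 0.151728 + 0.564718 = 0.7164

0.7164 bits


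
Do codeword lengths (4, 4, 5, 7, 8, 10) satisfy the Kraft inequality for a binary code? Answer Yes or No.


Kraft sum = sum(2^(-l_i)) = 0.1689, need <= 1. Result: satisfied (a binary prefix-free code with these lengths exists)

Yes


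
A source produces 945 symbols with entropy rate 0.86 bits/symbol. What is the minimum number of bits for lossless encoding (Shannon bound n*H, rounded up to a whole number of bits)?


Minimum bits >= n * H = 945 * 0.86 = 812.7, rounded up to a whole number of bits = 813

813 bits


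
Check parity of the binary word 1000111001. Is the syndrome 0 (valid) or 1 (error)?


Syndrome = XOR of all bits = 1 XOR 0 XOR 0 XOR 0 XOR 1 XOR 1 XOR 1 XOR 0 XOR 0 XOR 1 = 1

1


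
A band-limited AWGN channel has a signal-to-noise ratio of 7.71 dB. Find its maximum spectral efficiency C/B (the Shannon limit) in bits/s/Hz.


SNR_linear = 10^(7.71/10) = 5.902; C/B = log2(1 + SNR_linear) = log2(1 + 5.902) = 2.787

2.787 bits/s/Hz


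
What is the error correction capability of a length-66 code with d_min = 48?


Correction capability = floor((d-1)/2) = floor((48-1)/2) = 23

23 errors


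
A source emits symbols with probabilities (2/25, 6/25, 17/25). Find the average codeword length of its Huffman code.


Huffman construction (repeatedly merge the two least-probable nodes; each merge adds 1 bit to every symbol beneath it): 2/25 + 6/25 = 8/25; 8/25 + 17/25 = 1. Resulting codeword lengths (in the order the probabilities were given): (2, 2, 1). L_avg = sum(p_i * l_i) = 2/25*2 + 6/25*2 + 17/25*1 = 33/25 = 1.32

1.32 bits


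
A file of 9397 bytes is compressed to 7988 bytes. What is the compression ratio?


Ratio = original / compressed = 9397 / 7988 = 1.1764

1.1764


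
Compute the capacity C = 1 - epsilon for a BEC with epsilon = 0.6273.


C = 1 - epsilon = 1 - 0.6273 = 0.3727

0.3727 bits


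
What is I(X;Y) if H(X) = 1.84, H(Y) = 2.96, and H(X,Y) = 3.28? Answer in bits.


I(X;Y) = H(X) + H(Y) - H(X,Y) = 1.84 + 2.96 - 3.28 = 1.52

1.52 bits


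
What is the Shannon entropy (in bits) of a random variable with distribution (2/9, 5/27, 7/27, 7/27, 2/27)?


H = -sum(p_i * log2(p_i)). Terms: -(2/9)*log2(2/9) = 0.482206; -(5/27)*log2(5/27) = 0.450548; -(7/27)*log2(7/27) = 0.504916; -(7/27)*log2(7/27) = 0.504916; -(2/27)*log2(2/27) = 0.278140. H = 0.482206 + 0.450548 + 0.504916 + 0.504916 + 0.278140 = 2.2207

2.2207 bits


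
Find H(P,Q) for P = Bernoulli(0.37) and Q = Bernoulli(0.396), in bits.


H(P,Q) = -p*log2(q) - (1-p)*log2(1-q). -0.37*log2(0.396) = 0.494478; -0.63*log2(0.604) = 0.458249. H(P,Q) = 0.494478 + 0.458249 = 0.9527

0.9527 bits


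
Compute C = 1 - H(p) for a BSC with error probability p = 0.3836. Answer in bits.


H(p) = -p*log2(p) - (1-p)*log2(1-p) = -0.3836*log2(0.3836) - 0.6164*log2(0.6164) = 0.530260 + 0.430285 = 0.9605. C = 1 - H(p) = 1 - 0.9605 = 0.0395

0.0395 bits


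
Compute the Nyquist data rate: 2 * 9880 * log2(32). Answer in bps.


Rate = 2 * B * log2(M) = 2 * 9880 * 5.0 = 98800.0

98800.0 bps


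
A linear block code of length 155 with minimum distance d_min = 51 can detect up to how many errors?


Detection capability = d_min - 1 = 51 - 1 = 50

50 errors


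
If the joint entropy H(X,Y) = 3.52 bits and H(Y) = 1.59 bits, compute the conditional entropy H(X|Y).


H(X|Y) = H(X,Y) - H(Y) = 3.52 - 1.59 = 1.93

1.93 bits


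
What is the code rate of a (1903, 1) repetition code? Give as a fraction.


Rate = k/n = 1/1903

1/1903


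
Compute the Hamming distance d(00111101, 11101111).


Count differing positions: ^ ^ . ^ . . ^ . = 4 differences

4


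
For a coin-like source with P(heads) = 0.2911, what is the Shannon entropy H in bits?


H = -p*log2(p) - (1-p)*log2(1-p). -0.2911*log2(0.2911) = 0.518278; -0.7089*log2(0.7089) = 0.351860. H = 0.518278 + 0.351860 = 0.8701

0.8701 bits


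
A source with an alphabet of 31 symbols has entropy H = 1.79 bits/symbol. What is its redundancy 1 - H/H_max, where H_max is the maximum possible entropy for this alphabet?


H_max = log2(K) = log2(31) = 4.9542 bits/symbol. Redundancy = 1 - H/H_max = 1 - 1.79/4.9542 = 1 - 0.3613 = 0.6387

0.6387


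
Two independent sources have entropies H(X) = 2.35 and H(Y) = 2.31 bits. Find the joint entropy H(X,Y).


For independent variables, H(X,Y) = H(X) + H(Y) = 2.35 + 2.31 = 4.66

4.66 bits


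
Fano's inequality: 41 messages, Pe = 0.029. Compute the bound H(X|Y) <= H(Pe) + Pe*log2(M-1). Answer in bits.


H(Pe) = -Pe*log2(Pe) - (1-Pe)*log2(1-Pe) = -0.029*log2(0.029) - 0.971*log2(0.971) = 0.148126 + 0.041226 = 0.1894. Pe*log2(M-1) = 0.029*log2(40) = 0.154336. Bound = H(Pe) + Pe*log2(M-1) = 0.148126 + 0.041226 + 0.154336 = 0.3437

0.3437 bits


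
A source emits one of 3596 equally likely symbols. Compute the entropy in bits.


H = log2(n) = log2(3596) = 11.8122

11.8122 bits


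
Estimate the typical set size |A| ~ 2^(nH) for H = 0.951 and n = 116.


log2|A_typical| = nH = 116 * 0.951 = 110.316, so |A_typical| ~ 2^110.316 = 1.616e+33

1.616e+33


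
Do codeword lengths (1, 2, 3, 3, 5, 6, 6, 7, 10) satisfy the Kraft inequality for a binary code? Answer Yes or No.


Kraft sum = sum(2^(-l_i)) = 1.0713, need <= 1. Result: violated (a binary prefix-free code with these lengths cannot exist)

No


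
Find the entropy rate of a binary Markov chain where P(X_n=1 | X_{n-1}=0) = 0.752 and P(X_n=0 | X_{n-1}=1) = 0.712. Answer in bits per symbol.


Stationary distribution: pi_0 = p10/(p01+p10) = 0.4863, pi_1 = 0.5137. Entropy rate H' = pi_0*H(p01) + pi_1*H(p10) = 0.4863*0.8081 + 0.5137*0.8661 = 0.8379

0.8379 bits/symbol


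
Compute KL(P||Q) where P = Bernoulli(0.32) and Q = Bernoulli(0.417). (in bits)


KL = p*log2(p/q) + (1-p)*log2((1-p)/(1-q)) = 0.32*log2(0.32/0.417) + 0.68*log2(0.68/0.583) = 0.0288

0.0288 bits


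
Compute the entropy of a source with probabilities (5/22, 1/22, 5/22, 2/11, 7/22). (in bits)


H = -sum(p_i * log2(p_i)). Terms: -(5/22)*log2(5/22) = 0.485796; -(1/22)*log2(1/22) = 0.202701; -(5/22)*log2(5/22) = 0.485796; -(2/11)*log2(2/11) = 0.447169; -(7/22)*log2(7/22) = 0.525661. H = 0.485796 + 0.202701 + 0.485796 + 0.447169 + 0.525661 = 2.1471

2.1471 bits


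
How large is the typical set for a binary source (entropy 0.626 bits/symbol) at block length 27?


log2|A_typical| = nH = 27 * 0.626 = 16.902, so |A_typical| ~ 2^16.902 = 1.225e+05

1.225e+05


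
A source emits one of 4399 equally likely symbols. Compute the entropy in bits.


H = log2(n) = log2(4399) = 12.103

12.103 bits


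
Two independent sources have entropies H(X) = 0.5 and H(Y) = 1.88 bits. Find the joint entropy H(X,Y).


For independent variables, H(X,Y) = H(X) + H(Y) = 0.5 + 1.88 = 2.38

2.38 bits


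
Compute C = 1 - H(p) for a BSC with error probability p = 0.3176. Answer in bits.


H(p) = -p*log2(p) - (1-p)*log2(1-p) = -0.3176*log2(0.3176) - 0.6824*log2(0.6824) = 0.525538 + 0.376214 = 0.9018. C = 1 - H(p) = 1 - 0.9018 = 0.0982

0.0982 bits


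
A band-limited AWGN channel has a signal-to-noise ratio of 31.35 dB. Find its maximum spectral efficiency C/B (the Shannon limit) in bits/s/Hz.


SNR_linear = 10^(31.35/10) = 1364.5831; C/B = log2(1 + SNR_linear) = log2(1 + 1364.5831) = 10.4153

10.4153 bits/s/Hz


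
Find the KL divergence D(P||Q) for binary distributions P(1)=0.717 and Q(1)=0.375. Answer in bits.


KL = p*log2(p/q) + (1-p)*log2((1-p)/(1-q)) = 0.717*log2(0.717/0.375) + 0.283*log2(0.283/0.625) = 0.347

0.347 bits


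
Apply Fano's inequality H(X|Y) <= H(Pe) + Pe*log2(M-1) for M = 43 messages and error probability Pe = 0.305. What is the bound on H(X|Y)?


H(Pe) = -Pe*log2(Pe) - (1-Pe)*log2(1-Pe) = -0.305*log2(0.305) - 0.695*log2(0.695) = 0.522501 + 0.364816 = 0.8873. Pe*log2(M-1) = 0.305*log2(42) = 1.644657. Bound = H(Pe) + Pe*log2(M-1) = 0.522501 + 0.364816 + 1.644657 = 2.532

2.532 bits


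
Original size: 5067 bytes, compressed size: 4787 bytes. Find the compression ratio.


Ratio = original / compressed = 5067 / 4787 = 1.0585

1.0585


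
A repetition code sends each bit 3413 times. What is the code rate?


Rate = k/n = 1/3413

1/3413


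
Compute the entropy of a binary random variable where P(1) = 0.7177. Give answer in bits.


H = -p*log2(p) - (1-p)*log2(1-p). -0.7177*log2(0.7177) = 0.343453; -0.2823*log2(0.2823) = 0.515113. H = 0.343453 + 0.515113 = 0.8586

0.8586 bits


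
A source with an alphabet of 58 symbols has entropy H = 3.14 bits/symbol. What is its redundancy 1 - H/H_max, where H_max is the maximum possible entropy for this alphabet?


H_max = log2(K) = log2(58) = 5.858 bits/symbol. Redundancy = 1 - H/H_max = 1 - 3.14/5.858 = 1 - 0.536 = 0.464

0.464


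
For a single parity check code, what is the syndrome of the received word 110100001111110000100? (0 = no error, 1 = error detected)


Syndrome = XOR of all bits = 1 XOR 1 XOR 0 XOR 1 XOR 0 XOR 0 XOR 0 XOR 0 XOR 1 XOR 1 XOR 1 XOR 1 XOR 1 XOR 1 XOR 0 XOR 0 XOR 0 XOR 0 XOR 1 XOR 0 XOR 0 = 0

0


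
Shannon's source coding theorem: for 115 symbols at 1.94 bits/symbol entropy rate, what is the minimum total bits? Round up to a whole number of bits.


Minimum bits >= n * H = 115 * 1.94 = 223.1, rounded up to a whole number of bits = 224

224 bits


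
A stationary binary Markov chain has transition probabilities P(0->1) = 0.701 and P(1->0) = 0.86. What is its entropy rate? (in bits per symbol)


Stationary distribution: pi_0 = p10/(p01+p10) = 0.5509, pi_1 = 0.4491. Entropy rate H' = pi_0*H(p01) + pi_1*H(p10) = 0.5509*0.8801 + 0.4491*0.5842 = 0.7472

0.7472 bits/symbol


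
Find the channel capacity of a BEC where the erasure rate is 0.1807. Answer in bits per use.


C = 1 - epsilon = 1 - 0.1807 = 0.8193

0.8193 bits


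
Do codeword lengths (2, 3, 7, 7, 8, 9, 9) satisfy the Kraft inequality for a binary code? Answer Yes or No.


Kraft sum = sum(2^(-l_i)) = 0.3984, need <= 1. Result: satisfied (a binary prefix-free code with these lengths exists)

Yes


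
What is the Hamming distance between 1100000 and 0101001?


Count differing positions: ^ . . ^ . . ^ = 3 differences

3


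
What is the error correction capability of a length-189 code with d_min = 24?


Correction capability = floor((d-1)/2) = floor((24-1)/2) = 11

11 errors


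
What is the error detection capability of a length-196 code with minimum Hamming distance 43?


Detection capability = d_min - 1 = 43 - 1 = 42

42 errors


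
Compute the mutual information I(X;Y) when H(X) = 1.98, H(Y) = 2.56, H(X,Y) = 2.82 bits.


I(X;Y) = H(X) + H(Y) - H(X,Y) = 1.98 + 2.56 - 2.82 = 1.72

1.72 bits


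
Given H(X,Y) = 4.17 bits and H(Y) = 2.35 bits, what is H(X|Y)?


H(X|Y) = H(X,Y) - H(Y) = 4.17 - 2.35 = 1.82

1.82 bits


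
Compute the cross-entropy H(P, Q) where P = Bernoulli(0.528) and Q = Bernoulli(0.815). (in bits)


H(P,Q) = -p*log2(q) - (1-p)*log2(1-q). -0.528*log2(0.815) = 0.155828; -0.472*log2(0.185) = 1.149038. H(P,Q) = 0.155828 + 1.149038 = 1.3049

1.3049 bits


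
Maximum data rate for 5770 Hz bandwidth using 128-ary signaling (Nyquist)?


Rate = 2 * B * log2(M) = 2 * 5770 * 7.0 = 80780.0

80780.0 bps


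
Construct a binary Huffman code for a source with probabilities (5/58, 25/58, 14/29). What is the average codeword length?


Huffman construction (repeatedly merge the two least-probable nodes; each merge adds 1 bit to every symbol beneath it): 5/58 + 25/58 = 15/29; 14/29 + 15/29 = 1. Resulting codeword lengths (in the order the probabilities were given): (2, 2, 1). L_avg = sum(p_i * l_i) = 5/58*2 + 25/58*2 + 14/29*1 = 44/29 = 1.5172

1.5172 bits


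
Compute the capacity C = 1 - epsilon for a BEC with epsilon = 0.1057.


C = 1 - epsilon = 1 - 0.1057 = 0.8943

0.8943 bits


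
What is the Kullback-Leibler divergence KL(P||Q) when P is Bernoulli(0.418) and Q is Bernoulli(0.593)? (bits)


KL = p*log2(p/q) + (1-p)*log2((1-p)/(1-q)) = 0.418*log2(0.418/0.593) + 0.582*log2(0.582/0.407) = 0.0894

0.0894 bits


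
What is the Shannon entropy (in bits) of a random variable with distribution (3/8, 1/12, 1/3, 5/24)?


H = -sum(p_i * log2(p_i)). Terms: -(3/8)*log2(3/8) = 0.530639; -(1/12)*log2(1/12) = 0.298747; -(1/3)*log2(1/3) = 0.528321; -(5/24)*log2(5/24) = 0.471466. H = 0.530639 + 0.298747 + 0.528321 + 0.471466 = 1.8292

1.8292 bits


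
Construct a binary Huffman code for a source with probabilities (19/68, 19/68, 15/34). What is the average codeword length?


Huffman construction (repeatedly merge the two least-probable nodes; each merge adds 1 bit to every symbol beneath it): 19/68 + 19/68 = 19/34; 15/34 + 19/34 = 1. Resulting codeword lengths (in the order the probabilities were given): (2, 2, 1). L_avg = sum(p_i * l_i) = 19/68*2 + 19/68*2 + 15/34*1 = 53/34 = 1.5588

1.5588 bits


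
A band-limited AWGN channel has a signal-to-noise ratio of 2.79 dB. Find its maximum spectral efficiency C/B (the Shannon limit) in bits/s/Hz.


SNR_linear = 10^(2.79/10) = 1.9011; C/B = log2(1 + SNR_linear) = log2(1 + 1.9011) = 1.5366

1.5366 bits/s/Hz


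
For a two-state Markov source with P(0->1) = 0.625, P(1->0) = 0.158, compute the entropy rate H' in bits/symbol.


Stationary distribution: pi_0 = p10/(p01+p10) = 0.2018, pi_1 = 0.7982. Entropy rate H' = pi_0*H(p01) + pi_1*H(p10) = 0.2018*0.9544 + 0.7982*0.6295 = 0.6951

0.6951 bits/symbol


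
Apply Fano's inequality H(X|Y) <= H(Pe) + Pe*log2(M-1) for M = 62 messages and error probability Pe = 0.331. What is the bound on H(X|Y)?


H(Pe) = -Pe*log2(Pe) - (1-Pe)*log2(1-Pe) = -0.331*log2(0.331) - 0.669*log2(0.669) = 0.527977 + 0.387968 = 0.9159. Pe*log2(M-1) = 0.331*log2(61) = 1.963074. Bound = H(Pe) + Pe*log2(M-1) = 0.527977 + 0.387968 + 1.963074 = 2.879

2.879 bits


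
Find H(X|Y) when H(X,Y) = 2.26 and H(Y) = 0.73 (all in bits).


H(X|Y) = H(X,Y) - H(Y) = 2.26 - 0.73 = 1.53

1.53 bits


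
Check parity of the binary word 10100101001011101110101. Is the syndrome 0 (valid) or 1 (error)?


Syndrome = XOR of all bits = 1 XOR 0 XOR 1 XOR 0 XOR 0 XOR 1 XOR 0 XOR 1 XOR 0 XOR 0 XOR 1 XOR 0 XOR 1 XOR 1 XOR 1 XOR 0 XOR 1 XOR 1 XOR 1 XOR 0 XOR 1 XOR 0 XOR 1 = 1

1


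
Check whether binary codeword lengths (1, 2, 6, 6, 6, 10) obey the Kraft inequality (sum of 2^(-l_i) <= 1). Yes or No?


Kraft sum = sum(2^(-l_i)) = 0.7979, need <= 1. Result: satisfied (a binary prefix-free code with these lengths exists)

Yes


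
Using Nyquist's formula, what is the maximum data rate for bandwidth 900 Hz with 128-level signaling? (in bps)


Rate = 2 * B * log2(M) = 2 * 900 * 7.0 = 12600.0

12600.0 bps


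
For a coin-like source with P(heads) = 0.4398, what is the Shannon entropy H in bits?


H = -p*log2(p) - (1-p)*log2(1-p). -0.4398*log2(0.4398) = 0.521198; -0.5602*log2(0.5602) = 0.468319. H = 0.521198 + 0.468319 = 0.9895

0.9895 bits


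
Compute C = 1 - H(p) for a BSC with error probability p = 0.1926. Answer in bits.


H(p) = -p*log2(p) - (1-p)*log2(1-p) = -0.1926*log2(0.1926) - 0.8074*log2(0.8074) = 0.457679 + 0.249200 = 0.7069. C = 1 - H(p) = 1 - 0.7069 = 0.2931

0.2931 bits


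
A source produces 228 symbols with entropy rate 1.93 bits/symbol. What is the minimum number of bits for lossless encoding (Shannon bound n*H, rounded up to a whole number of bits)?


Minimum bits >= n * H = 228 * 1.93 = 440.04, rounded up to a whole number of bits = 441

441 bits


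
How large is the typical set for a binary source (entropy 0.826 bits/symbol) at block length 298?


log2|A_typical| = nH = 298 * 0.826 = 246.148, so |A_typical| ~ 2^246.148 = 1.253e+74

1.253e+74


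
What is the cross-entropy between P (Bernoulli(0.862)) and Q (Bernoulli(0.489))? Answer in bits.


H(P,Q) = -p*log2(q) - (1-p)*log2(1-q). -0.862*log2(0.489) = 0.889665; -0.138*log2(0.511) = 0.133667. H(P,Q) = 0.889665 + 0.133667 = 1.0233

1.0233 bits


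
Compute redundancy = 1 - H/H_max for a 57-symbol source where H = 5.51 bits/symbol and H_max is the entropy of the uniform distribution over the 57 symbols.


H_max = log2(K) = log2(57) = 5.8329 bits/symbol. Redundancy = 1 - H/H_max = 1 - 5.51/5.8329 = 1 - 0.9446 = 0.0554

0.0554


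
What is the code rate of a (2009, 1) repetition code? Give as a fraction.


Rate = k/n = 1/2009

1/2009


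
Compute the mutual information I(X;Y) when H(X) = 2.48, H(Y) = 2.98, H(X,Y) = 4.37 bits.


I(X;Y) = H(X) + H(Y) - H(X,Y) = 2.48 + 2.98 - 4.37 = 1.09

1.09 bits


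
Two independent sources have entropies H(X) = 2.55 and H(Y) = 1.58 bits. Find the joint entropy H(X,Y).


For independent variables, H(X,Y) = H(X) + H(Y) = 2.55 + 1.58 = 4.13

4.13 bits


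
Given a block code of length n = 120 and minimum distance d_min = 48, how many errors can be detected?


Detection capability = d_min - 1 = 48 - 1 = 47

47 errors


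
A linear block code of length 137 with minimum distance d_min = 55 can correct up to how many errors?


Correction capability = floor((d-1)/2) = floor((55-1)/2) = 27

27 errors


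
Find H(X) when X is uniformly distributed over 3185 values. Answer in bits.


H = log2(n) = log2(3185) = 11.6371

11.6371 bits


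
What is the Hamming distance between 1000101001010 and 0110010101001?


Count differing positions: ^ ^ ^ . ^ ^ ^ ^ . . . ^ ^ = 9 differences

9


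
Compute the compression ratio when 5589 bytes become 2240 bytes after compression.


Ratio = original / compressed = 5589 / 2240 = 2.4951

2.4951


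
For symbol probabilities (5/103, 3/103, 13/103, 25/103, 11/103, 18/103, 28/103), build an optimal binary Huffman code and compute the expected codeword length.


Huffman construction (repeatedly merge the two least-probable nodes; each merge adds 1 bit to every symbol beneath it): 3/103 + 5/103 = 8/103; 8/103 + 11/103 = 19/103; 13/103 + 18/103 = 31/103; 19/103 + 25/103 = 44/103; 28/103 + 31/103 = 59/103; 44/103 + 59/103 = 1. Resulting codeword lengths (in the order the probabilities were given): (4, 4, 3, 2, 3, 3, 2). L_avg = sum(p_i * l_i) = 5/103*4 + 3/103*4 + 13/103*3 + 25/103*2 + 11/103*3 + 18/103*3 + 28/103*2 = 264/103 = 2.5631

2.5631 bits


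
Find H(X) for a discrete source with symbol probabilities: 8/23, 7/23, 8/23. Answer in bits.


H = -sum(p_i * log2(p_i)). Terms: -(8/23)*log2(8/23) = 0.529935; -(7/23)*log2(7/23) = 0.522324; -(8/23)*log2(8/23) = 0.529935. H = 0.529935 + 0.522324 + 0.529935 = 1.5822

1.5822 bits


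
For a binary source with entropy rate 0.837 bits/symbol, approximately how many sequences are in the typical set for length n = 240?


log2|A_typical| = nH = 240 * 0.837 = 200.88, so |A_typical| ~ 2^200.88 = 2.957e+60

2.957e+60


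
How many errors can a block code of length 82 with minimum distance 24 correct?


Correction capability = floor((d-1)/2) = floor((24-1)/2) = 11

11 errors


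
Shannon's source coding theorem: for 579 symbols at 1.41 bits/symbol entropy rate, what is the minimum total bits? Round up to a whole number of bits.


Minimum bits >= n * H = 579 * 1.41 = 816.39, rounded up to a whole number of bits = 817

817 bits


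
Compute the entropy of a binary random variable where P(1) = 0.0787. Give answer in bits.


H = -p*log2(p) - (1-p)*log2(1-p). -0.0787*log2(0.0787) = 0.288632; -0.9213*log2(0.9213) = 0.108950. H = 0.288632 + 0.108950 = 0.3976

0.3976 bits


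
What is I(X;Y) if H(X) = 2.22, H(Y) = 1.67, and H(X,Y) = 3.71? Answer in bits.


I(X;Y) = H(X) + H(Y) - H(X,Y) = 2.22 + 1.67 - 3.71 = 0.18

0.18 bits


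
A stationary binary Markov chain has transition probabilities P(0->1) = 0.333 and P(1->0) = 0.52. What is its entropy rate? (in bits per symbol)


Stationary distribution: pi_0 = p10/(p01+p10) = 0.6096, pi_1 = 0.3904. Entropy rate H' = pi_0*H(p01) + pi_1*H(p10) = 0.6096*0.918 + 0.3904*0.9988 = 0.9495

0.9495 bits/symbol


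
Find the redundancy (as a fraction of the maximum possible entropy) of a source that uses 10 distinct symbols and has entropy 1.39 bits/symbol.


H_max = log2(K) = log2(10) = 3.3219 bits/symbol. Redundancy = 1 - H/H_max = 1 - 1.39/3.3219 = 1 - 0.4184 = 0.5816

0.5816


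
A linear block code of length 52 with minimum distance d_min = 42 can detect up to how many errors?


Detection capability = d_min - 1 = 42 - 1 = 41

41 errors
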